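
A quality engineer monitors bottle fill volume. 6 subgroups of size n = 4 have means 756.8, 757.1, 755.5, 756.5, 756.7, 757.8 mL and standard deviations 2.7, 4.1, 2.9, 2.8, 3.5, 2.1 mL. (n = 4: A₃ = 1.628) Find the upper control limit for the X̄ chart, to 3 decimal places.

761.644

X̄̄ = (756.8 + 757.1 + 755.5 + 756.5 + 756.7 + 757.8) / 6 = 756.7333
s̄ = (2.7 + 4.1 + 2.9 + 2.8 + 3.5 + 2.1) / 6 = 3.0167
UCL = X̄̄ + A₃·s̄ = 756.7333 + 1.628 × 3.0167 = 761.6445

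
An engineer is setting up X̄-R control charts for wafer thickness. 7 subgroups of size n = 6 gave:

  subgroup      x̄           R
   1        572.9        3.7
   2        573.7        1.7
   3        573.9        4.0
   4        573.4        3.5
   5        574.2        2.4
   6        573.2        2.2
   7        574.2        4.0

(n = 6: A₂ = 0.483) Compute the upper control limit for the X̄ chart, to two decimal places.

X̄̄ = (572.9 + 573.7 + 573.9 + 573.4 + 574.2 + 573.2 + 574.2) / 7 = 4015.5000 / 7 = 573.6429
R̄ = (3.7 + 1.7 + 4.0 + 3.5 + 2.4 + 2.2 + 4.0) / 7 = 21.5000 / 7 = 3.0714
UCL = X̄̄ + A₂·R̄ = 573.6429 + 0.483 × 3.0714 = 575.1264

575.13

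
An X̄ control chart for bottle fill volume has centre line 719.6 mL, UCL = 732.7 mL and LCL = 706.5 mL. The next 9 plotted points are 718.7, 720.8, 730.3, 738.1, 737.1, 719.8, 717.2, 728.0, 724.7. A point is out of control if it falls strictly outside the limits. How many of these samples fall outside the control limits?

2

Compare each point to [706.5, 732.7]: sample 4 = 738.1 > UCL; sample 5 = 737.1 > UCL.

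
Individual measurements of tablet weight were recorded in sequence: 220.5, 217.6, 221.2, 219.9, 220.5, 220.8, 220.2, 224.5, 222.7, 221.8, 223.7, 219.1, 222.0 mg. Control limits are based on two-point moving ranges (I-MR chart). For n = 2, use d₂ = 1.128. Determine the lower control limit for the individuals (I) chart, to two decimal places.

X̄ = (220.5 + 217.6 + 221.2 + 219.9 + 220.5 + 220.8 + 220.2 + 224.5 + 222.7 + 221.8 + 223.7 + 219.1 + 222.0) / 13 = 221.1154
Moving ranges: 2.9, 3.6, 1.3, 0.6, 0.3, 0.6, 4.3, 1.8, 0.9, 1.9, 4.6, 2.9; M̄R̄ = 25.7000 / 12 = 2.1417
LCL = X̄ − 3·M̄R̄/d₂ = 221.1154 − 3 × 2.1417 / 1.128 = 215.4195

215.42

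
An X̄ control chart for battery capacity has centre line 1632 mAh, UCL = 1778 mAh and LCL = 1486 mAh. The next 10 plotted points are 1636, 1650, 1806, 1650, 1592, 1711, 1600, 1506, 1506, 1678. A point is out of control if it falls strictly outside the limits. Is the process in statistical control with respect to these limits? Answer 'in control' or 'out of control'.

Compare each point to [1486, 1778]: sample 3 = 1806 > UCL.

out of control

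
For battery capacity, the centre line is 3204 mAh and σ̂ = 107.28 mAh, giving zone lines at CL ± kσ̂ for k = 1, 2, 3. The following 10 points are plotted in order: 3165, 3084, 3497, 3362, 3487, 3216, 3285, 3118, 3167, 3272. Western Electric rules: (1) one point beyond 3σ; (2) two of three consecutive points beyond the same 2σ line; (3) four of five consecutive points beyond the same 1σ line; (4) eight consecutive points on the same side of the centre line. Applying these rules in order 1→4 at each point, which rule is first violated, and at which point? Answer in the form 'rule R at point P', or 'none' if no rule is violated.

Zone of each point (C = within 1σ̂, B = 1σ̂–2σ̂, A = 2σ̂–3σ̂, * = beyond 3σ̂; sign = side of CL): 1:-C, 2:-B, 3:+A, 4:+B, 5:+A, 6:+C, 7:+C, 8:-C, 9:-C, 10:+C
Rule 2 (two of three consecutive points beyond the same 2σ limit) is satisfied at point 5.

rule 2 at point 5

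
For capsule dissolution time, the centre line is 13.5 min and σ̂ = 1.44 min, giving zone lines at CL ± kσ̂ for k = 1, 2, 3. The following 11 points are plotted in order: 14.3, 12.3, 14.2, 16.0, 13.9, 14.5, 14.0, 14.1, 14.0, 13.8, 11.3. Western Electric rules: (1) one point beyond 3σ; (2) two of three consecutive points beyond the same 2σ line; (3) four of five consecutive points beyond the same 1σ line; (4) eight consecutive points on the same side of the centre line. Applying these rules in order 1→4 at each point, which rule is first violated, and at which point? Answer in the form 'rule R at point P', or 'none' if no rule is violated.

rule 4 at point 10

Zone of each point (C = within 1σ̂, B = 1σ̂–2σ̂, A = 2σ̂–3σ̂, * = beyond 3σ̂; sign = side of CL): 1:+C, 2:-C, 3:+C, 4:+B, 5:+C, 6:+C, 7:+C, 8:+C, 9:+C, 10:+C, 11:-B
Rule 4 (eight consecutive points on the same side of the centre line) is satisfied at point 10.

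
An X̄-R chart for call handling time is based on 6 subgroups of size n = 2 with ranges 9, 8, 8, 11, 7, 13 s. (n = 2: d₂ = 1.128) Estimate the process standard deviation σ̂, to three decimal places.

8.274

R̄ = (9 + 8 + 8 + 11 + 7 + 13) / 6 = 9.3333
σ̂ = R̄ / d₂ = 9.3333 / 1.128 = 8.2742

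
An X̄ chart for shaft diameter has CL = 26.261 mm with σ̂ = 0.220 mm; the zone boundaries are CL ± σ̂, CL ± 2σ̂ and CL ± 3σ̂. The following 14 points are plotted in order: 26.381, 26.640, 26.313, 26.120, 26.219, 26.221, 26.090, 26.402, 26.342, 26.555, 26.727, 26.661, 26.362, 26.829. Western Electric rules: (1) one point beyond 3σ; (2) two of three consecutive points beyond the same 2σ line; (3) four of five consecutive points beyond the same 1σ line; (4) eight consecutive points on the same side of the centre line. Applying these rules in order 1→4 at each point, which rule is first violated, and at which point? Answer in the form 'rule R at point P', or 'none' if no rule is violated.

rule 3 at point 14

Zone of each point (C = within 1σ̂, B = 1σ̂–2σ̂, A = 2σ̂–3σ̂, * = beyond 3σ̂; sign = side of CL): 1:+C, 2:+B, 3:+C, 4:-C, 5:-C, 6:-C, 7:-C, 8:+C, 9:+C, 10:+B, 11:+A, 12:+B, 13:+C, 14:+A
Rule 3 (four of five consecutive points beyond the same 1σ limit) is satisfied at point 14.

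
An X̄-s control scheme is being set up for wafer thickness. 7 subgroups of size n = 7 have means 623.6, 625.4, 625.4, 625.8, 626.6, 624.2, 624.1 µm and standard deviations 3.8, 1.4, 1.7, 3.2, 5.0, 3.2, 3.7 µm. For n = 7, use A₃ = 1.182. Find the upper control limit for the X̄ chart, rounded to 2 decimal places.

628.73

X̄̄ = (623.6 + 625.4 + 625.4 + 625.8 + 626.6 + 624.2 + 624.1) / 7 = 625.0143
s̄ = (3.8 + 1.4 + 1.7 + 3.2 + 5.0 + 3.2 + 3.7) / 7 = 3.1429
UCL = X̄̄ + A₃·s̄ = 625.0143 + 1.182 × 3.1429 = 628.7291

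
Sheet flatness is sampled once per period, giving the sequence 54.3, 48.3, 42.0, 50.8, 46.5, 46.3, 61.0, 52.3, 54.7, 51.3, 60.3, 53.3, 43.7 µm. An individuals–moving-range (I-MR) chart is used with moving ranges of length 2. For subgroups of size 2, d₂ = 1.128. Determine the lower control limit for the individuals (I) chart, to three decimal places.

X̄ = (54.3 + 48.3 + 42.0 + 50.8 + 46.5 + 46.3 + 61.0 + 52.3 + 54.7 + 51.3 + 60.3 + 53.3 + 43.7) / 13 = 51.1385
Moving ranges: 6.0, 6.3, 8.8, 4.3, 0.2, 14.7, 8.7, 2.4, 3.4, 9.0, 7.0, 9.6; M̄R̄ = 80.4000 / 12 = 6.7000
LCL = X̄ − 3·M̄R̄/d₂ = 51.1385 − 3 × 6.7000 / 1.128 = 33.3193

33.319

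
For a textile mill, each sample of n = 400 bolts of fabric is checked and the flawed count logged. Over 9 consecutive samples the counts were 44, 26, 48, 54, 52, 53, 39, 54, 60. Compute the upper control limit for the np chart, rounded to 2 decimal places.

67.24

p̄ = Σdᵢ / (k·n) = 430 / (9 × 400) = 0.11944
UCL = np̄ + 3·√(np̄(1−p̄)) = 47.7778 + 3 × √(47.7778×0.88056) = 47.7778 + 3 × 6.4862 = 67.2364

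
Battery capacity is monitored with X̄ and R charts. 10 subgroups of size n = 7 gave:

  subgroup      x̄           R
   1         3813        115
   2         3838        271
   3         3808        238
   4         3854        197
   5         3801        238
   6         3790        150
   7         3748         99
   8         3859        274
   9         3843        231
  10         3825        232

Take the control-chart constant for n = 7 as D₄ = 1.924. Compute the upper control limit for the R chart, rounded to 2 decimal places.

393.46

R̄ = (115 + 271 + 238 + 197 + 238 + 150 + 99 + 274 + 231 + 232) / 10 = 2045.0000 / 10 = 204.5000
UCL_R = D₄·R̄ = 1.924 × 204.5000 = 393.4580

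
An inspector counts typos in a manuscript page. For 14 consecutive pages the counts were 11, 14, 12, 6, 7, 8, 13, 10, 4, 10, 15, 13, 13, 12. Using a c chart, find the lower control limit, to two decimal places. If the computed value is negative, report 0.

0.82

c̄ = (11 + 14 + 12 + 6 + 7 + 8 + 13 + 10 + 4 + 10 + 15 + 13 + 13 + 12) / 14 = 148 / 14 = 10.5714
LCL = c̄ − 3√c̄ = 10.5714 − 3 × 3.2514 = 0.8173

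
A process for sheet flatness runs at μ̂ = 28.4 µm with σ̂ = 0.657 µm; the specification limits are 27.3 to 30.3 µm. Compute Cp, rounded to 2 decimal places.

0.76

Cp = (USL − LSL) / (6σ̂) = (30.3 − 27.3) / (6 × 0.657) = 3.0000 / 3.9420 = 0.7610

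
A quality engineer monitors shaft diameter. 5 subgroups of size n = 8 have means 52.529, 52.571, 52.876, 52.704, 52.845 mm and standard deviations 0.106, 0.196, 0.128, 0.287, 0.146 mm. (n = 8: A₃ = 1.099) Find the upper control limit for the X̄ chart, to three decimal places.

X̄̄ = (52.529 + 52.571 + 52.876 + 52.704 + 52.845) / 5 = 52.7050
s̄ = (0.106 + 0.196 + 0.128 + 0.287 + 0.146) / 5 = 0.1726
UCL = X̄̄ + A₃·s̄ = 52.7050 + 1.099 × 0.1726 = 52.8947

52.895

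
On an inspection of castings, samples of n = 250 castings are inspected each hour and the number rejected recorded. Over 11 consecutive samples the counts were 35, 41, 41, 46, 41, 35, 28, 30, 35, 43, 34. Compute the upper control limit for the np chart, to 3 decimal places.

54.060

p̄ = Σdᵢ / (k·n) = 409 / (11 × 250) = 0.14873
UCL = np̄ + 3·√(np̄(1−p̄)) = 37.1818 + 3 × √(37.1818×0.85127) = 37.1818 + 3 × 5.6260 = 54.0598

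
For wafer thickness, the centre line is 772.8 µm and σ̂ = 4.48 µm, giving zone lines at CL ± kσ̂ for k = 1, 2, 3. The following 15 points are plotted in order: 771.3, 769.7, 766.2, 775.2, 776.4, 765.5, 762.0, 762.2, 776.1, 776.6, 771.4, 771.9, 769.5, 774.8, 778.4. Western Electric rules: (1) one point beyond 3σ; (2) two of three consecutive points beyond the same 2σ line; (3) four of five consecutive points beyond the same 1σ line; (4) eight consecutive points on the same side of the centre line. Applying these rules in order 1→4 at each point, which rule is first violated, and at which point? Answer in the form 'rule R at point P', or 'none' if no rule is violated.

rule 2 at point 8

Zone of each point (C = within 1σ̂, B = 1σ̂–2σ̂, A = 2σ̂–3σ̂, * = beyond 3σ̂; sign = side of CL): 1:-C, 2:-C, 3:-B, 4:+C, 5:+C, 6:-B, 7:-A, 8:-A, 9:+C, 10:+C, 11:-C, 12:-C, 13:-C, 14:+C, 15:+B
Rule 2 (two of three consecutive points beyond the same 2σ limit) is satisfied at point 8.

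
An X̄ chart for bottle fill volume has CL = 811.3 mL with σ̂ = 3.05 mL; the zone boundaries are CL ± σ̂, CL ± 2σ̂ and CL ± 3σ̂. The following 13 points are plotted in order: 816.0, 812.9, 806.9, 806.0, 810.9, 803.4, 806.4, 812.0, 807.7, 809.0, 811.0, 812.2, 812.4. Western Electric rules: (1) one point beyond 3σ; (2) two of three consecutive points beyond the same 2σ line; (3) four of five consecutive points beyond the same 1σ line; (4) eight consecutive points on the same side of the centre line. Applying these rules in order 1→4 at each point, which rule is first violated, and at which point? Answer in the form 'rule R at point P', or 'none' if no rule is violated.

rule 3 at point 7

Zone of each point (C = within 1σ̂, B = 1σ̂–2σ̂, A = 2σ̂–3σ̂, * = beyond 3σ̂; sign = side of CL): 1:+B, 2:+C, 3:-B, 4:-B, 5:-C, 6:-A, 7:-B, 8:+C, 9:-B, 10:-C, 11:-C, 12:+C, 13:+C
Rule 3 (four of five consecutive points beyond the same 1σ limit) is satisfied at point 7.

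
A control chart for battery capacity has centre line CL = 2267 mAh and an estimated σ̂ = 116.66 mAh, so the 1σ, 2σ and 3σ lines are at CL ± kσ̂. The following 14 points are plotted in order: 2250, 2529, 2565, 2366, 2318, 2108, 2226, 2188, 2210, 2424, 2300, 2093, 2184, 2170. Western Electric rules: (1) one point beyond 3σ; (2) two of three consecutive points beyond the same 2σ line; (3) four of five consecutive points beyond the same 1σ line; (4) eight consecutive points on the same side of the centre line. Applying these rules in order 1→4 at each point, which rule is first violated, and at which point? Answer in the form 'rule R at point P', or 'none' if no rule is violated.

rule 2 at point 3

Zone of each point (C = within 1σ̂, B = 1σ̂–2σ̂, A = 2σ̂–3σ̂, * = beyond 3σ̂; sign = side of CL): 1:-C, 2:+A, 3:+A, 4:+C, 5:+C, 6:-B, 7:-C, 8:-C, 9:-C, 10:+B, 11:+C, 12:-B, 13:-C, 14:-C
Rule 2 (two of three consecutive points beyond the same 2σ limit) is satisfied at point 3.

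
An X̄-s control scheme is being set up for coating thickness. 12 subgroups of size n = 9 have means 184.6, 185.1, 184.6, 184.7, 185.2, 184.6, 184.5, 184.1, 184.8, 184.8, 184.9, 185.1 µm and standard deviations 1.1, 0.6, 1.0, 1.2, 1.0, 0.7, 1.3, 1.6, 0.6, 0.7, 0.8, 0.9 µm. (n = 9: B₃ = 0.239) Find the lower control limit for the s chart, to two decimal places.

0.23

s̄ = (1.1 + 0.6 + 1.0 + 1.2 + 1.0 + 0.7 + 1.3 + 1.6 + 0.6 + 0.7 + 0.8 + 0.9) / 12 = 0.9583
LCL_s = B₃·s̄ = 0.239 × 0.9583 = 0.2290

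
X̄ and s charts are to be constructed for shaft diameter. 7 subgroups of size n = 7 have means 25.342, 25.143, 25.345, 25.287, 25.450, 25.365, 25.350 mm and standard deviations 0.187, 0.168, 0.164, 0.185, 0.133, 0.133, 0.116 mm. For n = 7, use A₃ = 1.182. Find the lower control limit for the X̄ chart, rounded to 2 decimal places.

25.14

X̄̄ = (25.342 + 25.143 + 25.345 + 25.287 + 25.450 + 25.365 + 25.350) / 7 = 25.3260
s̄ = (0.187 + 0.168 + 0.164 + 0.185 + 0.133 + 0.133 + 0.116) / 7 = 0.1551
LCL = X̄̄ − A₃·s̄ = 25.3260 − 1.182 × 0.1551 = 25.1426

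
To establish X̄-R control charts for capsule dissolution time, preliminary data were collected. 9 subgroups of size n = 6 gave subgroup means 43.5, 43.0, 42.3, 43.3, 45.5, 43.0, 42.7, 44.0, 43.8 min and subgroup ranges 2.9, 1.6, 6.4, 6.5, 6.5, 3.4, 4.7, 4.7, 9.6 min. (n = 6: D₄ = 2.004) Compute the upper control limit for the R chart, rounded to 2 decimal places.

R̄ = (2.9 + 1.6 + 6.4 + 6.5 + 6.5 + 3.4 + 4.7 + 4.7 + 9.6) / 9 = 46.3000 / 9 = 5.1444
UCL_R = D₄·R̄ = 2.004 × 5.1444 = 10.3095

10.31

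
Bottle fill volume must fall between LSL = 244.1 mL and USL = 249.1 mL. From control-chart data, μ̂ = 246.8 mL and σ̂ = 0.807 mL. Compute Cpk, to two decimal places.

Cpu = (USL − μ̂) / (3σ̂) = (249.1 − 246.8) / (3 × 0.807) = 0.9500; Cpl = (μ̂ − LSL) / (3σ̂) = (246.8 − 244.1) / (3 × 0.807) = 1.1152; Cpk = min(Cpu, Cpl) = 0.9500

0.95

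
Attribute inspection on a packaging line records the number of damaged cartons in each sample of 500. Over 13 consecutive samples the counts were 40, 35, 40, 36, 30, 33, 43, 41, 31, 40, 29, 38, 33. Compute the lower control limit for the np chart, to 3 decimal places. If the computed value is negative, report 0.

p̄ = Σdᵢ / (k·n) = 469 / (13 × 500) = 0.07215
LCL = np̄ − 3·√(np̄(1−p̄)) = 36.0769 − 3 × 5.7857 = 18.7200

18.720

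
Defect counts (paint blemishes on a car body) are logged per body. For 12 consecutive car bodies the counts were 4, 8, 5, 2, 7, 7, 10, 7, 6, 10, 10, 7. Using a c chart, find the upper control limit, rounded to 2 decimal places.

c̄ = (4 + 8 + 5 + 2 + 7 + 7 + 10 + 7 + 6 + 10 + 10 + 7) / 12 = 83 / 12 = 6.9167
UCL = c̄ + 3√c̄ = 6.9167 + 3 × √6.9167 = 6.9167 + 3 × 2.6300 = 14.8065

14.81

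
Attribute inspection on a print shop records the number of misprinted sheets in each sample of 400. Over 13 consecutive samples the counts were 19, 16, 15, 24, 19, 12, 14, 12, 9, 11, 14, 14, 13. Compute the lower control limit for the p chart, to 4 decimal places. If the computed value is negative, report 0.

0.0086

p̄ = Σdᵢ / (k·n) = 192 / (13 × 400) = 0.03692
LCL = p̄ − 3·√(p̄(1−p̄)/n) = 0.03692 − 3 × 0.00943 = 0.00864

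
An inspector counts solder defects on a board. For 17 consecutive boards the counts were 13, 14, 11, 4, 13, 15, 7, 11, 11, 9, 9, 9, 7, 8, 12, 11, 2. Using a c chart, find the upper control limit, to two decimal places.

19.14

c̄ = (13 + 14 + 11 + 4 + 13 + 15 + 7 + 11 + 11 + 9 + 9 + 9 + 7 + 8 + 12 + 11 + 2) / 17 = 166 / 17 = 9.7647
UCL = c̄ + 3√c̄ = 9.7647 + 3 × √9.7647 = 9.7647 + 3 × 3.1249 = 19.1393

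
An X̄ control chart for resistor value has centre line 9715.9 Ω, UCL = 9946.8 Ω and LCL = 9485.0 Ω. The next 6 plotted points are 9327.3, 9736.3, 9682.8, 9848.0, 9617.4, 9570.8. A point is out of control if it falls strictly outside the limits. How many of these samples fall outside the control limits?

1

Compare each point to [9485.0, 9946.8]: sample 1 = 9327.3 < LCL.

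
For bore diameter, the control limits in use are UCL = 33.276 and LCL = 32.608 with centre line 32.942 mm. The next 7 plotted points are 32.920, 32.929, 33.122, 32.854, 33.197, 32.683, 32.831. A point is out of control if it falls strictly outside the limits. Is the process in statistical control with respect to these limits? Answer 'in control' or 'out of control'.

All 7 points lie within [32.608, 33.276].

in control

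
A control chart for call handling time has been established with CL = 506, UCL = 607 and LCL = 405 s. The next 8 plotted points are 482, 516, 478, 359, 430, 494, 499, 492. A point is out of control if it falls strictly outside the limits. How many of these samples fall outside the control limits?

Compare each point to [405, 607]: sample 4 = 359 < LCL.

1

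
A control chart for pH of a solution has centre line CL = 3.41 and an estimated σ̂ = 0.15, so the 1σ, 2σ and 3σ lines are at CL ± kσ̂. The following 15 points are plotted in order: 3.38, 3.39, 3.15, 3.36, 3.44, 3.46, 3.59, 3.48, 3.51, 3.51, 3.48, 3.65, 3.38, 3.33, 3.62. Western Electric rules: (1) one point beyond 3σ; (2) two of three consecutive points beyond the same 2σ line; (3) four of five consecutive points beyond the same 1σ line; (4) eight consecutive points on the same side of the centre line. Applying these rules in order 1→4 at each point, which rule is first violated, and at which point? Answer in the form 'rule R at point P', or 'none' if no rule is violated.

Zone of each point (C = within 1σ̂, B = 1σ̂–2σ̂, A = 2σ̂–3σ̂, * = beyond 3σ̂; sign = side of CL): 1:-C, 2:-C, 3:-B, 4:-C, 5:+C, 6:+C, 7:+B, 8:+C, 9:+C, 10:+C, 11:+C, 12:+B, 13:-C, 14:-C, 15:+B
Rule 4 (eight consecutive points on the same side of the centre line) is satisfied at point 12.

rule 4 at point 12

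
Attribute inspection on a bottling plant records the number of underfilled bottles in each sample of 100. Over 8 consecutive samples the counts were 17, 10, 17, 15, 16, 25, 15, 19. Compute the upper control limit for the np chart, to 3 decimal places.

p̄ = Σdᵢ / (k·n) = 134 / (8 × 100) = 0.16750
UCL = np̄ + 3·√(np̄(1−p̄)) = 16.7500 + 3 × √(16.7500×0.83250) = 16.7500 + 3 × 3.7342 = 27.9527

27.953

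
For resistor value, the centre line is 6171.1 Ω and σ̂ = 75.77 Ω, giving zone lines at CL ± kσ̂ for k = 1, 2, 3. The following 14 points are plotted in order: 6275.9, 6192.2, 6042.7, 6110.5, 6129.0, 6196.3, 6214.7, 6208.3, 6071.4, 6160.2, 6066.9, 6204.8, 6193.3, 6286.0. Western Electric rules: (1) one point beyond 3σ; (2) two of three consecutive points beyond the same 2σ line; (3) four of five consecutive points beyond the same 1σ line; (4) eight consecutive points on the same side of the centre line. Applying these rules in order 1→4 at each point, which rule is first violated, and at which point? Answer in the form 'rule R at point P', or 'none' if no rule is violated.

none

Zone of each point (C = within 1σ̂, B = 1σ̂–2σ̂, A = 2σ̂–3σ̂, * = beyond 3σ̂; sign = side of CL): 1:+B, 2:+C, 3:-B, 4:-C, 5:-C, 6:+C, 7:+C, 8:+C, 9:-B, 10:-C, 11:-B, 12:+C, 13:+C, 14:+B
No rule fires across all 14 points.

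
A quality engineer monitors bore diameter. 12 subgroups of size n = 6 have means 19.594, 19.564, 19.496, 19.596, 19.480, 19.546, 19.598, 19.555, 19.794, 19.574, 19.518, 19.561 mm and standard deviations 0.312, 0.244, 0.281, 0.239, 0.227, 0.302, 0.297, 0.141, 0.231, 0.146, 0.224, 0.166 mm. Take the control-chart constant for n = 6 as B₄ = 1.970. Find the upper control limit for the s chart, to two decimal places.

0.46

s̄ = (0.312 + 0.244 + 0.281 + 0.239 + 0.227 + 0.302 + 0.297 + 0.141 + 0.231 + 0.146 + 0.224 + 0.166) / 12 = 0.2342
UCL_s = B₄·s̄ = 1.970 × 0.2342 = 0.4613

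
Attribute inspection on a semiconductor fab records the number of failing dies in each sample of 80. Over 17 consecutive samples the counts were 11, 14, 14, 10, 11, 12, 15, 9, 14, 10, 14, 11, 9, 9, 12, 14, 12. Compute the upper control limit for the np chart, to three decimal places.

p̄ = Σdᵢ / (k·n) = 201 / (17 × 80) = 0.14779
UCL = np̄ + 3·√(np̄(1−p̄)) = 11.8235 + 3 × √(11.8235×0.85221) = 11.8235 + 3 × 3.1743 = 21.3464

21.346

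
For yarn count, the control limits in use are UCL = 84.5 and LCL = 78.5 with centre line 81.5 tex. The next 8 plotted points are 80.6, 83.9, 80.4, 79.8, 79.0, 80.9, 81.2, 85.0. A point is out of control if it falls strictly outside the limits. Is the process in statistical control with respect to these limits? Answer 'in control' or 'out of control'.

out of control

Compare each point to [78.5, 84.5]: sample 8 = 85.0 > UCL.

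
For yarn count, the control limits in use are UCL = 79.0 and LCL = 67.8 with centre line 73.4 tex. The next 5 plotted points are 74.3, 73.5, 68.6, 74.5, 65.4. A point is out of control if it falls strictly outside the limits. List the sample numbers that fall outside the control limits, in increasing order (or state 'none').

Compare each point to [67.8, 79.0]: sample 5 = 65.4 < LCL.

5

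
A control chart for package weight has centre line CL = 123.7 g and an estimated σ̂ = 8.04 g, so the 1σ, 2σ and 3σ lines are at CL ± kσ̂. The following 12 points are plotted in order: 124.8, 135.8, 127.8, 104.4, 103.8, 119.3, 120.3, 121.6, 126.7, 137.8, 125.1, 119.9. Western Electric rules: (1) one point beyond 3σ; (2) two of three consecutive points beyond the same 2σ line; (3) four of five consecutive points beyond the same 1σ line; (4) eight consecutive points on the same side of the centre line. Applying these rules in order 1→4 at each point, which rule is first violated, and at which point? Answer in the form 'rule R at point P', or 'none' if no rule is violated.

Zone of each point (C = within 1σ̂, B = 1σ̂–2σ̂, A = 2σ̂–3σ̂, * = beyond 3σ̂; sign = side of CL): 1:+C, 2:+B, 3:+C, 4:-A, 5:-A, 6:-C, 7:-C, 8:-C, 9:+C, 10:+B, 11:+C, 12:-C
Rule 2 (two of three consecutive points beyond the same 2σ limit) is satisfied at point 5.

rule 2 at point 5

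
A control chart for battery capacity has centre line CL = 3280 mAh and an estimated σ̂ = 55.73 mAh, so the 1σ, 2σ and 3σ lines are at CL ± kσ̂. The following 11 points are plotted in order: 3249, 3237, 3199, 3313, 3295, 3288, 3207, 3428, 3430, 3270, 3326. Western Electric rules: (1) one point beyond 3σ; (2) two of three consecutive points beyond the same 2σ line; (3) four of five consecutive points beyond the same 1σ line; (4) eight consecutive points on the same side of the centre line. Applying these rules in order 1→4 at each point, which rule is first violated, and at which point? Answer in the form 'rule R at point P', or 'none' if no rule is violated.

rule 2 at point 9

Zone of each point (C = within 1σ̂, B = 1σ̂–2σ̂, A = 2σ̂–3σ̂, * = beyond 3σ̂; sign = side of CL): 1:-C, 2:-C, 3:-B, 4:+C, 5:+C, 6:+C, 7:-B, 8:+A, 9:+A, 10:-C, 11:+C
Rule 2 (two of three consecutive points beyond the same 2σ limit) is satisfied at point 9.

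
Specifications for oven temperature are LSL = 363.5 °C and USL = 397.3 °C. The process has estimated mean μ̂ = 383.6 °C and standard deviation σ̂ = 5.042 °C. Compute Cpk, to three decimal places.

Cpu = (USL − μ̂) / (3σ̂) = (397.3 − 383.6) / (3 × 5.042) = 0.9057; Cpl = (μ̂ − LSL) / (3σ̂) = (383.6 − 363.5) / (3 × 5.042) = 1.3288; Cpk = min(Cpu, Cpl) = 0.9057

0.906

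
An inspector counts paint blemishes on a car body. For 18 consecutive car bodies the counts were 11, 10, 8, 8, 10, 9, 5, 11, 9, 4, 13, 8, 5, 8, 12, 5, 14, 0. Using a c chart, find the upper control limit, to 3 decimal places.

c̄ = (11 + 10 + 8 + 8 + 10 + 9 + 5 + 11 + 9 + 4 + 13 + 8 + 5 + 8 + 12 + 5 + 14 + 0) / 18 = 150 / 18 = 8.3333
UCL = c̄ + 3√c̄ = 8.3333 + 3 × √8.3333 = 8.3333 + 3 × 2.8868 = 16.9936

16.994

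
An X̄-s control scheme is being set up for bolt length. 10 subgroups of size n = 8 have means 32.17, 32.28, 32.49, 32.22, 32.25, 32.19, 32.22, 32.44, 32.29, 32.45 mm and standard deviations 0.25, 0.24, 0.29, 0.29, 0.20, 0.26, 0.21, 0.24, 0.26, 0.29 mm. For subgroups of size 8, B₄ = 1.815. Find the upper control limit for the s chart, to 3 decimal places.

0.459

s̄ = (0.25 + 0.24 + 0.29 + 0.29 + 0.20 + 0.26 + 0.21 + 0.24 + 0.26 + 0.29) / 10 = 0.2530
UCL_s = B₄·s̄ = 1.815 × 0.2530 = 0.4592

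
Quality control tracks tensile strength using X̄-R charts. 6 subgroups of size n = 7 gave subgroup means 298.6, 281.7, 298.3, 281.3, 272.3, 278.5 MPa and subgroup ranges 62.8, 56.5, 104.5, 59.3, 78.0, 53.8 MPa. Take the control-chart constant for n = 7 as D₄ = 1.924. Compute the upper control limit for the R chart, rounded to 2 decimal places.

133.04

R̄ = (62.8 + 56.5 + 104.5 + 59.3 + 78.0 + 53.8) / 6 = 414.9000 / 6 = 69.1500
UCL_R = D₄·R̄ = 1.924 × 69.1500 = 133.0446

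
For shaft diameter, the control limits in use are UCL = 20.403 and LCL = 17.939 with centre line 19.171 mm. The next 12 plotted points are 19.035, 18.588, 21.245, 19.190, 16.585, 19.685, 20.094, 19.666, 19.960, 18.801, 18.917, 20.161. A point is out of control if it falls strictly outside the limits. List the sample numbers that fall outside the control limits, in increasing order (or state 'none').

Compare each point to [17.939, 20.403]: sample 3 = 21.245 > UCL; sample 5 = 16.585 < LCL.

3, 5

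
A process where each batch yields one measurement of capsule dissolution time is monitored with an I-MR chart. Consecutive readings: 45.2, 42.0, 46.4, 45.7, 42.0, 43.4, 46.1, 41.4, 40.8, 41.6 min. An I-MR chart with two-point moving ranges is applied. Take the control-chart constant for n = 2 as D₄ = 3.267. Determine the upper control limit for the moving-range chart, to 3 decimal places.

Moving ranges: 3.2, 4.4, 0.7, 3.7, 1.4, 2.7, 4.7, 0.6, 0.8; M̄R̄ = 22.2000 / 9 = 2.4667
UCL_MR = D₄·M̄R̄ = 3.267 × 2.4667 = 8.0586

8.059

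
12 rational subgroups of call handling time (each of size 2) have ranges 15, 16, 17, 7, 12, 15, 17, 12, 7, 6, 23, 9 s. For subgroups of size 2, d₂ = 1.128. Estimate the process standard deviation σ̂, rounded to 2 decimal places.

R̄ = (15 + 16 + 17 + 7 + 12 + 15 + 17 + 12 + 7 + 6 + 23 + 9) / 12 = 13.0000
σ̂ = R̄ / d₂ = 13.0000 / 1.128 = 11.5248

11.52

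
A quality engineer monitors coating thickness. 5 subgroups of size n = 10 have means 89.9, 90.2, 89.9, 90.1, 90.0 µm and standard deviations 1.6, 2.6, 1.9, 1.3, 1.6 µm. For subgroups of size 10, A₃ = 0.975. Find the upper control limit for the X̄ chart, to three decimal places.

X̄̄ = (89.9 + 90.2 + 89.9 + 90.1 + 90.0) / 5 = 90.0200
s̄ = (1.6 + 2.6 + 1.9 + 1.3 + 1.6) / 5 = 1.8000
UCL = X̄̄ + A₃·s̄ = 90.0200 + 0.975 × 1.8000 = 91.7750

91.775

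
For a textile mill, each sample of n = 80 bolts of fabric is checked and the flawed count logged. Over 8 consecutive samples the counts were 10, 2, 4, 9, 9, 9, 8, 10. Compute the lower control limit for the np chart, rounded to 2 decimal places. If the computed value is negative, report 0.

0.00

p̄ = Σdᵢ / (k·n) = 61 / (8 × 80) = 0.09531
LCL = np̄ − 3·√(np̄(1−p̄)) = 7.6250 − 3 × 2.6265 = -0.2544 → 0 (negative, so LCL = 0)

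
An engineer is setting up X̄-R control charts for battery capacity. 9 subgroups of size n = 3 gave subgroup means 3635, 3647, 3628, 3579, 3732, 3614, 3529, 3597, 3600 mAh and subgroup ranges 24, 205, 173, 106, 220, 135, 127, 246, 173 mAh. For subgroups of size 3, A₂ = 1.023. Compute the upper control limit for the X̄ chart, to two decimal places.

3778.05

X̄̄ = (3635 + 3647 + 3628 + 3579 + 3732 + 3614 + 3529 + 3597 + 3600) / 9 = 32561.0000 / 9 = 3617.8889
R̄ = (24 + 205 + 173 + 106 + 220 + 135 + 127 + 246 + 173) / 9 = 1409.0000 / 9 = 156.5556
UCL = X̄̄ + A₂·R̄ = 3617.8889 + 1.023 × 156.5556 = 3778.0452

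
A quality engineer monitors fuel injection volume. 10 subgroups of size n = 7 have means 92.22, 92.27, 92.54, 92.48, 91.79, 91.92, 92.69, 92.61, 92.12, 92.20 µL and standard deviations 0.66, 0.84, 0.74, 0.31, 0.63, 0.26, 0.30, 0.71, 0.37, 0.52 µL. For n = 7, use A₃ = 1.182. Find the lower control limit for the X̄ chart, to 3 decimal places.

X̄̄ = (92.22 + 92.27 + 92.54 + 92.48 + 91.79 + 91.92 + 92.69 + 92.61 + 92.12 + 92.20) / 10 = 92.2840
s̄ = (0.66 + 0.84 + 0.74 + 0.31 + 0.63 + 0.26 + 0.30 + 0.71 + 0.37 + 0.52) / 10 = 0.5340
LCL = X̄̄ − A₃·s̄ = 92.2840 − 1.182 × 0.5340 = 91.6528

91.653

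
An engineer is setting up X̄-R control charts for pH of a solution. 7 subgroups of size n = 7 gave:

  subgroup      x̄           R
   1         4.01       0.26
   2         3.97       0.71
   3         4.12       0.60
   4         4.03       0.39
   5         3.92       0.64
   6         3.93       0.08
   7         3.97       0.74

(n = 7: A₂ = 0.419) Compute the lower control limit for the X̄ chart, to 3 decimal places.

X̄̄ = (4.01 + 3.97 + 4.12 + 4.03 + 3.92 + 3.93 + 3.97) / 7 = 27.9500 / 7 = 3.9929
R̄ = (0.26 + 0.71 + 0.60 + 0.39 + 0.64 + 0.08 + 0.74) / 7 = 3.4200 / 7 = 0.4886
LCL = X̄̄ − A₂·R̄ = 3.9929 − 0.419 × 0.4886 = 3.7881

3.788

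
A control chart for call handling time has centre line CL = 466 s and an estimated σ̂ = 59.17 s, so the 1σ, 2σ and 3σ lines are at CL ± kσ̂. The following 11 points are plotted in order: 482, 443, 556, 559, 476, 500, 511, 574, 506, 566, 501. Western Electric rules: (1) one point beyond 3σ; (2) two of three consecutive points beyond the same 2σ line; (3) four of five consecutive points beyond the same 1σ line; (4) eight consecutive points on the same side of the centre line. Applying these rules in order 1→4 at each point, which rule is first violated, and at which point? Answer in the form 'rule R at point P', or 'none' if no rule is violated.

Zone of each point (C = within 1σ̂, B = 1σ̂–2σ̂, A = 2σ̂–3σ̂, * = beyond 3σ̂; sign = side of CL): 1:+C, 2:-C, 3:+B, 4:+B, 5:+C, 6:+C, 7:+C, 8:+B, 9:+C, 10:+B, 11:+C
Rule 4 (eight consecutive points on the same side of the centre line) is satisfied at point 10.

rule 4 at point 10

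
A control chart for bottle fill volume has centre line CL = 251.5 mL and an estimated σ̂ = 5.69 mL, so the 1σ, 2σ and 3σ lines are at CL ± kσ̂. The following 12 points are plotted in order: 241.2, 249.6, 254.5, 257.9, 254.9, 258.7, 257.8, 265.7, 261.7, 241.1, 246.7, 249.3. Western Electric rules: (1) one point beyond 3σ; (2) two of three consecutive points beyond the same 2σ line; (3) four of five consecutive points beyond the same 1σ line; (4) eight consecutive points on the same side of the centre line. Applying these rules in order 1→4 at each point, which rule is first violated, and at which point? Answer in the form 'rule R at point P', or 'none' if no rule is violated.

Zone of each point (C = within 1σ̂, B = 1σ̂–2σ̂, A = 2σ̂–3σ̂, * = beyond 3σ̂; sign = side of CL): 1:-B, 2:-C, 3:+C, 4:+B, 5:+C, 6:+B, 7:+B, 8:+A, 9:+B, 10:-B, 11:-C, 12:-C
Rule 3 (four of five consecutive points beyond the same 1σ limit) is satisfied at point 8.

rule 3 at point 8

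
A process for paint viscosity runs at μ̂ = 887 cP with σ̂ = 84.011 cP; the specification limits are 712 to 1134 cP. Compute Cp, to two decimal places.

Cp = (USL − LSL) / (6σ̂) = (1134 − 712) / (6 × 84.011) = 422.0000 / 504.0660 = 0.8372

0.84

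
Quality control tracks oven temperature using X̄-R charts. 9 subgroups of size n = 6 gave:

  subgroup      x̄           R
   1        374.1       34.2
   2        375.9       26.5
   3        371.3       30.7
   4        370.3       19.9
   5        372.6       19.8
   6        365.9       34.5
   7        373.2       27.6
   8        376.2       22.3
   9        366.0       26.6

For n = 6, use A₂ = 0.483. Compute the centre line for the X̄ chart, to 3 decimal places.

371.722

X̄̄ = (374.1 + 375.9 + 371.3 + 370.3 + 372.6 + 365.9 + 373.2 + 376.2 + 366.0) / 9 = 3345.5000 / 9 = 371.7222
CL = X̄̄ = 371.7222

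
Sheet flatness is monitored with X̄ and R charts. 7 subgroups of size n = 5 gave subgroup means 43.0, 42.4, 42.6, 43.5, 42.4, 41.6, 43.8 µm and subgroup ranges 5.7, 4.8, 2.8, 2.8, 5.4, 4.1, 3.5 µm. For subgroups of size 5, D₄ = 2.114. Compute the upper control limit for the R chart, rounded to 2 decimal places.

8.79

R̄ = (5.7 + 4.8 + 2.8 + 2.8 + 5.4 + 4.1 + 3.5) / 7 = 29.1000 / 7 = 4.1571
UCL_R = D₄·R̄ = 2.114 × 4.1571 = 8.7882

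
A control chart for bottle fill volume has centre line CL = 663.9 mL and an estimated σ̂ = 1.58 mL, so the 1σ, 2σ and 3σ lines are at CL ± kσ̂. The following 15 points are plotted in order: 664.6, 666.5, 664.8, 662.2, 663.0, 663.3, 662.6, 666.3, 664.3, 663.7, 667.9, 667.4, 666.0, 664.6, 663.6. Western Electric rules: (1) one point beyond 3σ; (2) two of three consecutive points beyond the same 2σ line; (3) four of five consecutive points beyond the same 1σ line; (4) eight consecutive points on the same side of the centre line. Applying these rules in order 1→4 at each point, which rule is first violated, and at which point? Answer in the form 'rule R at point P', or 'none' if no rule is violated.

Zone of each point (C = within 1σ̂, B = 1σ̂–2σ̂, A = 2σ̂–3σ̂, * = beyond 3σ̂; sign = side of CL): 1:+C, 2:+B, 3:+C, 4:-B, 5:-C, 6:-C, 7:-C, 8:+B, 9:+C, 10:-C, 11:+A, 12:+A, 13:+B, 14:+C, 15:-C
Rule 2 (two of three consecutive points beyond the same 2σ limit) is satisfied at point 12.

rule 2 at point 12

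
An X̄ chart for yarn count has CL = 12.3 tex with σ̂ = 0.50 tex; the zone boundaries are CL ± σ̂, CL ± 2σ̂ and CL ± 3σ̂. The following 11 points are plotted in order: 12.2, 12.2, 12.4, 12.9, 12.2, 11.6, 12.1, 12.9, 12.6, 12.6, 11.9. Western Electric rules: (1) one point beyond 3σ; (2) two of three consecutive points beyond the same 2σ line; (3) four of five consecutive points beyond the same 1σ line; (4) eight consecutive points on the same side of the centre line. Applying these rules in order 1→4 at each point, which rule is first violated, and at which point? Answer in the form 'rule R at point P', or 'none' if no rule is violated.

Zone of each point (C = within 1σ̂, B = 1σ̂–2σ̂, A = 2σ̂–3σ̂, * = beyond 3σ̂; sign = side of CL): 1:-C, 2:-C, 3:+C, 4:+B, 5:-C, 6:-B, 7:-C, 8:+B, 9:+C, 10:+C, 11:-C
No rule fires across all 11 points.

none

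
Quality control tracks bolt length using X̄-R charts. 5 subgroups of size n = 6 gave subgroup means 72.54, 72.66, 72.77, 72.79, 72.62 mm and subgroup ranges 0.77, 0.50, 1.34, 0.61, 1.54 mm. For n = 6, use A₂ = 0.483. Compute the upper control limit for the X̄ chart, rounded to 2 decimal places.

X̄̄ = (72.54 + 72.66 + 72.77 + 72.79 + 72.62) / 5 = 363.3800 / 5 = 72.6760
R̄ = (0.77 + 0.50 + 1.34 + 0.61 + 1.54) / 5 = 4.7600 / 5 = 0.9520
UCL = X̄̄ + A₂·R̄ = 72.6760 + 0.483 × 0.9520 = 73.1358

73.14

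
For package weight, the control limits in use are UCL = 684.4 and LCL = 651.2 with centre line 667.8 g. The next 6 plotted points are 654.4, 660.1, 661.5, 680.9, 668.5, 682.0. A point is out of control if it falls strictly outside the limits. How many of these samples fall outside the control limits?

All 6 points lie within [651.2, 684.4].

0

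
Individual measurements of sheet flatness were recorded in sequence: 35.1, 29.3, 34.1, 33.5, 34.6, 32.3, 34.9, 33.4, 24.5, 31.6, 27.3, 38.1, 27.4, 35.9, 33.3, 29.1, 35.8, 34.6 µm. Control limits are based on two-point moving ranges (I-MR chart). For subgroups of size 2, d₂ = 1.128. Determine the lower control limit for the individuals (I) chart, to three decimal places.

X̄ = (35.1 + 29.3 + 34.1 + 33.5 + 34.6 + 32.3 + 34.9 + 33.4 + 24.5 + 31.6 + 27.3 + 38.1 + 27.4 + 35.9 + 33.3 + 29.1 + 35.8 + 34.6) / 18 = 32.4889
Moving ranges: 5.8, 4.8, 0.6, 1.1, 2.3, 2.6, 1.5, 8.9, 7.1, 4.3, 10.8, 10.7, 8.5, 2.6, 4.2, 6.7, 1.2; M̄R̄ = 83.7000 / 17 = 4.9235
LCL = X̄ − 3·M̄R̄/d₂ = 32.4889 − 3 × 4.9235 / 1.128 = 19.3944

19.394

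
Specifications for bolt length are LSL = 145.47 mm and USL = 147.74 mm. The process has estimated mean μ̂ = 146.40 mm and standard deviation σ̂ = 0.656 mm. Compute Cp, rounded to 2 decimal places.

0.58

Cp = (USL − LSL) / (6σ̂) = (147.74 − 145.47) / (6 × 0.656) = 2.2700 / 3.9360 = 0.5767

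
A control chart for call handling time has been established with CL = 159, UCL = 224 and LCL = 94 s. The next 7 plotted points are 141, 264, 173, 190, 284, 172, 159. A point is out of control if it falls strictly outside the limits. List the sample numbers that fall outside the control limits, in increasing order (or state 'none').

Compare each point to [94, 224]: sample 2 = 264 > UCL; sample 5 = 284 > UCL.

2, 5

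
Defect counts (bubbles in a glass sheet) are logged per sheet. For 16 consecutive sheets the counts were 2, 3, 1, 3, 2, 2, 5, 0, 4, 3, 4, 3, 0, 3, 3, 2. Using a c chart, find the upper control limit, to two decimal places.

7.24

c̄ = (2 + 3 + 1 + 3 + 2 + 2 + 5 + 0 + 4 + 3 + 4 + 3 + 0 + 3 + 3 + 2) / 16 = 40 / 16 = 2.5000
UCL = c̄ + 3√c̄ = 2.5000 + 3 × √2.5000 = 2.5000 + 3 × 1.5811 = 7.2434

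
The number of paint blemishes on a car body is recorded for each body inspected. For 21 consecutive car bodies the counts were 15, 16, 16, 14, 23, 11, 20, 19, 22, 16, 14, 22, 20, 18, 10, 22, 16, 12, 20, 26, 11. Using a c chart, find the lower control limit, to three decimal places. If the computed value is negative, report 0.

c̄ = (15 + 16 + 16 + 14 + 23 + 11 + 20 + 19 + 22 + 16 + 14 + 22 + 20 + 18 + 10 + 22 + 16 + 12 + 20 + 26 + 11) / 21 = 363 / 21 = 17.2857
LCL = c̄ − 3√c̄ = 17.2857 − 3 × 4.1576 = 4.8129

4.813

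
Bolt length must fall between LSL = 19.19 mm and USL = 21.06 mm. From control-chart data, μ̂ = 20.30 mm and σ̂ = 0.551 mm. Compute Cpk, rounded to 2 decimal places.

0.46

Cpu = (USL − μ̂) / (3σ̂) = (21.06 − 20.30) / (3 × 0.551) = 0.4598; Cpl = (μ̂ − LSL) / (3σ̂) = (20.30 − 19.19) / (3 × 0.551) = 0.6715; Cpk = min(Cpu, Cpl) = 0.4598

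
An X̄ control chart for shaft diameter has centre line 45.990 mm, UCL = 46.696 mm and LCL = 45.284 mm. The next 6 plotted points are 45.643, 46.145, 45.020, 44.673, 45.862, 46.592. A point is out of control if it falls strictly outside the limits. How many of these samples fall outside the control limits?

2

Compare each point to [45.284, 46.696]: sample 3 = 45.020 < LCL; sample 4 = 44.673 < LCL.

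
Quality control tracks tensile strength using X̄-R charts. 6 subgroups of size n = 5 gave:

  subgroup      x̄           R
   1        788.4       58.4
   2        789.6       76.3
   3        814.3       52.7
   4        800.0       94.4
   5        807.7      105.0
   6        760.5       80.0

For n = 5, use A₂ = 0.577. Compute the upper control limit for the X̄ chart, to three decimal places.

X̄̄ = (788.4 + 789.6 + 814.3 + 800.0 + 807.7 + 760.5) / 6 = 4760.5000 / 6 = 793.4167
R̄ = (58.4 + 76.3 + 52.7 + 94.4 + 105.0 + 80.0) / 6 = 466.8000 / 6 = 77.8000
UCL = X̄̄ + A₂·R̄ = 793.4167 + 0.577 × 77.8000 = 838.3073

838.307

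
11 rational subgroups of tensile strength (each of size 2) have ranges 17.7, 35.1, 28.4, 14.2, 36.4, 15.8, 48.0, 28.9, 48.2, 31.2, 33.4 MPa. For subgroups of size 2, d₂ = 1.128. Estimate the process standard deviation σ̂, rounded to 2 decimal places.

R̄ = (17.7 + 35.1 + 28.4 + 14.2 + 36.4 + 15.8 + 48.0 + 28.9 + 48.2 + 31.2 + 33.4) / 11 = 30.6636
σ̂ = R̄ / d₂ = 30.6636 / 1.128 = 27.1841

27.18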